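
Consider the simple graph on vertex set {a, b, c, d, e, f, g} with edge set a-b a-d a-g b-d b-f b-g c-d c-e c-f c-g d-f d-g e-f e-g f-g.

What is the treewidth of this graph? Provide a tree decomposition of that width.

Treewidth 3.
One such decomposition:
Bags: B1 = {a, b, d, g}  B2 = {b, d, f, g}  B3 = {c, d, f, g}  B4 = {c, e, f, g}
Tree: B1–B2, B2–B3, B3–B4

Every bag has size at most 4, so the width is 4 − 1 = 3 and tw(G) ≤ 3. On the other hand G contains the 4-clique {c, d, f, g}. A clique must lie in a single bag of any decomposition, so no decomposition can have width below 3. Therefore the treewidth is 3.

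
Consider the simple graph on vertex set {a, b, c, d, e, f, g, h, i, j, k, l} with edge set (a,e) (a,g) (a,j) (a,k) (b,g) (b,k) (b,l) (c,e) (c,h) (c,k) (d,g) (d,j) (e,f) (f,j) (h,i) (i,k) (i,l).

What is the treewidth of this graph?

A width-3 tree decomposition is:
Bags: B1 = {c, h, i, l}  B2 = {c, i, k, l}  B3 = {b, c, k, l}  B4 = {b, c, e, k}  B5 = {a, b, e, k}  B6 = {a, b, e, g}  B7 = {a, e, f, g}  B8 = {a, f, g, j}  B9 = {d, f, g, j}
Tree: B1–B2, B2–B3, B3–B4, B4–B5, B5–B6, B6–B7, B7–B8, B8–B9
Every bag has size at most 4, so the width is 4 − 1 = 3 and tw(G) ≤ 3. For the lower bound: the 4 vertex sets {h,i,l}, {c}, {k}, {a,b,e,g} are disjoint, each induces a connected subgraph, and every pair is joined by at least one edge of G. Contracting each set to a single vertex therefore yields K_{4} as a minor, and since treewidth is minor-monotone, tw(G) ≥ tw(K_{4}) = 3. The upper and lower bounds meet at 3, so that is the treewidth.

3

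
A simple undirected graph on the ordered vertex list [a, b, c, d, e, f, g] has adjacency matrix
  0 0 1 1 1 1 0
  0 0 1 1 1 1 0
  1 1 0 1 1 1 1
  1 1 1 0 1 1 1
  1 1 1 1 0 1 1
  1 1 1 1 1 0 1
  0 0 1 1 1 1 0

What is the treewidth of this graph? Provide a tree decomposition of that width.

Treewidth 4.
One such decomposition:
Bags: B1 = {b, c, d, e, f}  B2 = {a, c, d, e, f}  B3 = {c, d, e, f, g}
Tree: B1–B2, B2–B3

Every bag has size at most 5, so the width is 5 − 1 = 4 and tw(G) ≤ 4. Conversely, {c, d, e, f, g} is a clique of size 5, and the vertices of any clique must share a bag in every tree decomposition; so some bag has ≥ 5 vertices and tw(G) ≥ 4. The upper and lower bounds meet at 4, so that is the treewidth.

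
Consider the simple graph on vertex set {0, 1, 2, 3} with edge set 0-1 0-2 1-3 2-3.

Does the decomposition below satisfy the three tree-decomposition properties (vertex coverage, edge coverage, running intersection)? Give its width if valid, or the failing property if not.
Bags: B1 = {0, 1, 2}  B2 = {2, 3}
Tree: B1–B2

No — edge (1,3) lies in no bag.

A tree decomposition must satisfy three properties: every vertex lies in some bag; for every edge, both endpoints lie together in some bag; and for every vertex, the bags containing it form a connected subtree. Here edge (1,3) lies in no bag, so the decomposition is invalid.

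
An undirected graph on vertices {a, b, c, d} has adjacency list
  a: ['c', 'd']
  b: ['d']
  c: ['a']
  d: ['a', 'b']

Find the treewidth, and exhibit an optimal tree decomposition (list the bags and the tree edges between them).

Every bag has size at most 2, so the width is 2 − 1 = 1 and tw(G) ≤ 1. Any graph with an edge has treewidth ≥ 1, and G has the edge c–a. Hence tw(G) = 1 exactly.

Treewidth 1.
One optimal decomposition is:
Bags: B1 = {a, c}  B2 = {a, d}  B3 = {b, d}
Tree: B1–B2, B2–B3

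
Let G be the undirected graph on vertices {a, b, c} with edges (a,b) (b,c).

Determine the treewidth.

1

A width-1 tree decomposition is:
Bags: B1 = {b, c}  B2 = {a, b}
Tree: B1–B2
Each bag holds 2 vertices, so the decomposition has width 1, which upper-bounds the treewidth. Since G has at least one edge (e.g. c–b), it is not an edgeless graph, so tw(G) ≥ 1. Combining the bounds, tw(G) = 1.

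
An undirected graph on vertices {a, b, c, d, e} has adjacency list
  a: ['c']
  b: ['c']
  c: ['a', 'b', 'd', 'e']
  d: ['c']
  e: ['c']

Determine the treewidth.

1

A width-1 tree decomposition is:
Bags: B1 = {c, e}  B2 = {b, c}  B3 = {a, c}  B4 = {c, d}
Tree: B1–B2, B2–B3, B2–B4
Each bag holds 2 vertices, so the decomposition has width 1, which upper-bounds the treewidth. G has an edge, so its treewidth is at least 1. Therefore the treewidth is 1.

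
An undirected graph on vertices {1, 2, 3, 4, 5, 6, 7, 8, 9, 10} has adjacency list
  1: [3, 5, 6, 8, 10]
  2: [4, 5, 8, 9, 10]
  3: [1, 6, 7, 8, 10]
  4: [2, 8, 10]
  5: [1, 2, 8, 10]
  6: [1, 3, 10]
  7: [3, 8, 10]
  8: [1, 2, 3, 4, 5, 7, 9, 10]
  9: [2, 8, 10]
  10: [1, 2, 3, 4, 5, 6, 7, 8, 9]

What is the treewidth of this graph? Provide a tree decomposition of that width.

Treewidth 3.
Bags: B1 = {1, 5, 8, 10}  B2 = {1, 3, 8, 10}  B3 = {2, 5, 8, 10}  B4 = {2, 8, 9, 10}  B5 = {1, 3, 6, 10}  B6 = {3, 7, 8, 10}  B7 = {2, 4, 8, 10}
Tree: B1–B2, B1–B3, B3–B4, B2–B5, B2–B6, B4–B7

Each bag holds 4 vertices, so the decomposition has width 3, which upper-bounds the treewidth. Conversely, {1, 3, 8, 10} is a clique of size 4, and the vertices of any clique must share a bag in every tree decomposition; so some bag has ≥ 4 vertices and tw(G) ≥ 3. Hence tw(G) = 3 exactly.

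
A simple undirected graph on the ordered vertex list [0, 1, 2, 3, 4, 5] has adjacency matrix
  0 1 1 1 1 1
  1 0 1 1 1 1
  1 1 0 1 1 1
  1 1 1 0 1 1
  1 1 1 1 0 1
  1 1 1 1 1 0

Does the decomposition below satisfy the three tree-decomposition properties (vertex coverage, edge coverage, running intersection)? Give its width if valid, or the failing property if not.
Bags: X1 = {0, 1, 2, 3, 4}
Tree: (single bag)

No — vertex 5 appears in no bag.

A tree decomposition must satisfy three properties: every vertex lies in some bag; for every edge, both endpoints lie together in some bag; and for every vertex, the bags containing it form a connected subtree. Here vertex 5 appears in no bag, so the decomposition is invalid.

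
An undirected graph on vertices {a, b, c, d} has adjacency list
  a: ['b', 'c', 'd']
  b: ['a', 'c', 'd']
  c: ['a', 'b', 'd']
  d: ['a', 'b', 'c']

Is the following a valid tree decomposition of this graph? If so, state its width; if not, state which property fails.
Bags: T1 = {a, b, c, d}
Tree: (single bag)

Checking the three conditions: (i) the bags cover all of {a, b, c, d}; (ii) for each edge, some bag contains both endpoints; (iii) the bags containing any fixed vertex form a subtree. All hold, so the decomposition is valid with width 4 − 1 = 3.

Yes; width 3.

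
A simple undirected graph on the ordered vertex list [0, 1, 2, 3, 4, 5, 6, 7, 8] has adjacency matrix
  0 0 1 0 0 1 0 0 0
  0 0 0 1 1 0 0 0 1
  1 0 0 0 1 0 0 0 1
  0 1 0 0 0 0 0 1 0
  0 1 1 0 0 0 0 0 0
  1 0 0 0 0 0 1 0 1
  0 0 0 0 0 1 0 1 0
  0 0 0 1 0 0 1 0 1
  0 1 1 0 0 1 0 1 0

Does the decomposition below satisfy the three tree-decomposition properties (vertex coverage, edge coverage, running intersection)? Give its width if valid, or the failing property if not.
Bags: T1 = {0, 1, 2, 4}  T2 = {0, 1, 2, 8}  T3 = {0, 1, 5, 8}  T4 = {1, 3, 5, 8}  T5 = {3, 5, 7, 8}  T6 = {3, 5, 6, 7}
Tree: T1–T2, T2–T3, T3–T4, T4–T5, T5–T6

Every vertex of G appears in some bag (union = {0, 1, 2, 3, 4, 5, 6, 7, 8}); every edge is covered by a bag; and for each vertex v the set of bags containing v is connected in the bag tree. The decomposition is therefore valid. The largest bag has 4 vertices, so the width is 3.

Yes; width 3.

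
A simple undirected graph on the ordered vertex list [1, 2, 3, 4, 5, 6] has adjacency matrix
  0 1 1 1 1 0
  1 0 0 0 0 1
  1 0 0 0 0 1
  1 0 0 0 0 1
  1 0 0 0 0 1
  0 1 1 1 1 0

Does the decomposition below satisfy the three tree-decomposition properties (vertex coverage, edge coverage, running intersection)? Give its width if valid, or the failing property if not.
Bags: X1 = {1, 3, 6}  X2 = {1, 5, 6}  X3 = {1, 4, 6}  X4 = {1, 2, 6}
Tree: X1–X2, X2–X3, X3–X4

Vertex coverage: the bags together contain {1, 2, 3, 4, 5, 6}, the full vertex set. Edge coverage: each edge of G has both endpoints in at least one bag. Running intersection: for every vertex, the bags containing it form a connected subtree. All three properties hold, so this is a valid tree decomposition of width max|bag| − 1 = 2, and hence tw(G) ≤ 2.

Yes; width 2.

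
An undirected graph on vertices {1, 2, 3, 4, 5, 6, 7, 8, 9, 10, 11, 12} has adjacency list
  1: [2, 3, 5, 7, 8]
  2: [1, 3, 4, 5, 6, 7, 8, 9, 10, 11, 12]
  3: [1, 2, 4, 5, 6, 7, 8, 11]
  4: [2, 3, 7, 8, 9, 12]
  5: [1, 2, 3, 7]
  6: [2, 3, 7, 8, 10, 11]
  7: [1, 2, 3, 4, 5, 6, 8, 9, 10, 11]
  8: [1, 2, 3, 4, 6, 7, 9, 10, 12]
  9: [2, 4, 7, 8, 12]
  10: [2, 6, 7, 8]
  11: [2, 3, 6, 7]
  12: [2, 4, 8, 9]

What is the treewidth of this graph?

4

A width-4 tree decomposition is:
Bags: B1 = {2, 3, 4, 7, 8}  B2 = {2, 3, 6, 7, 8}  B3 = {2, 4, 7, 8, 9}  B4 = {1, 2, 3, 7, 8}  B5 = {2, 6, 7, 8, 10}  B6 = {1, 2, 3, 5, 7}  B7 = {2, 3, 6, 7, 11}  B8 = {2, 4, 8, 9, 12}
Tree: B1–B2, B1–B3, B1–B4, B2–B5, B4–B6, B2–B7, B3–B8
The largest bag has 5 vertices, giving width 4; this decomposition certifies tw(G) ≤ 4. On the other hand G contains the 5-clique {2, 4, 8, 9, 12}. A clique must lie in a single bag of any decomposition, so no decomposition can have width below 4. Hence tw(G) = 4 exactly.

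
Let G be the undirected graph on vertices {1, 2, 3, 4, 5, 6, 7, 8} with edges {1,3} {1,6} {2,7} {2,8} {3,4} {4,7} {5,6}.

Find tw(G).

1

A width-1 tree decomposition is:
Bags: B1 = {2, 8}  B2 = {2, 7}  B3 = {4, 7}  B4 = {3, 4}  B5 = {1, 3}  B6 = {1, 6}  B7 = {5, 6}
Tree: B1–B2, B2–B3, B3–B4, B4–B5, B5–B6, B6–B7
Every bag has size at most 2, so the width is 2 − 1 = 1 and tw(G) ≤ 1. G has an edge, so its treewidth is at least 1. The upper and lower bounds meet at 1, so that is the treewidth.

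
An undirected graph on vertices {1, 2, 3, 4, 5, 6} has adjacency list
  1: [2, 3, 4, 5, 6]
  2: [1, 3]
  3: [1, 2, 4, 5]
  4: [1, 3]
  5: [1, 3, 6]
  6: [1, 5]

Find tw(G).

A width-2 tree decomposition is:
Bags: B1 = {1, 3, 5}  B2 = {1, 3, 4}  B3 = {1, 5, 6}  B4 = {1, 2, 3}
Tree: B1–B2, B1–B3, B2–B4
The largest bag has 3 vertices, giving width 2; this decomposition certifies tw(G) ≤ 2. Conversely, {1, 2, 3} is a clique of size 3, and the vertices of any clique must share a bag in every tree decomposition; so some bag has ≥ 3 vertices and tw(G) ≥ 2. Hence tw(G) = 2 exactly.

2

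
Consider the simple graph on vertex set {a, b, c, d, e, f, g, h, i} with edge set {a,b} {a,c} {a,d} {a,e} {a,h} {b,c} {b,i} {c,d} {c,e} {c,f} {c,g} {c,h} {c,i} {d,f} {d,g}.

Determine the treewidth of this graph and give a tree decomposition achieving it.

Treewidth 2.
Bags: B1 = {c, d, f}  B2 = {a, c, d}  B3 = {a, c, e}  B4 = {c, d, g}  B5 = {a, b, c}  B6 = {b, c, i}  B7 = {a, c, h}
Tree: B1–B2, B2–B3, B2–B4, B2–B5, B5–B6, B2–B7

Each bag holds 3 vertices, so the decomposition has width 2, which upper-bounds the treewidth. Conversely, {c, d, g} is a clique of size 3, and the vertices of any clique must share a bag in every tree decomposition; so some bag has ≥ 3 vertices and tw(G) ≥ 2. Combining the bounds, tw(G) = 2.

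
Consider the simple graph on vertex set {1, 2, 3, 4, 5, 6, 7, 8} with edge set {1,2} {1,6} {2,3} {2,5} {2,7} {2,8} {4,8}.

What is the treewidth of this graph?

A width-1 tree decomposition is:
Bags: B1 = {1, 2}  B2 = {2, 7}  B3 = {2, 8}  B4 = {1, 6}  B5 = {2, 5}  B6 = {4, 8}  B7 = {2, 3}
Tree: B1–B2, B1–B3, B1–B4, B3–B5, B3–B6, B3–B7
Every bag has size at most 2, so the width is 2 − 1 = 1 and tw(G) ≤ 1. Since G has at least one edge (e.g. 1–2), it is not an edgeless graph, so tw(G) ≥ 1. Combining the bounds, tw(G) = 1.

1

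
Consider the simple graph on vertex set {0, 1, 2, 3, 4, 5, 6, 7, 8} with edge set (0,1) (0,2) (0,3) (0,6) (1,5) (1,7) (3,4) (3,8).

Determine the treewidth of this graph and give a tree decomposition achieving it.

Treewidth 1.
One optimal decomposition is:
Bags: B1 = {1, 5}  B2 = {0, 1}  B3 = {0, 3}  B4 = {1, 7}  B5 = {0, 2}  B6 = {3, 4}  B7 = {0, 6}  B8 = {3, 8}
Tree: B1–B2, B2–B3, B2–B4, B3–B5, B3–B6, B2–B7, B6–B8

Each bag holds 2 vertices, so the decomposition has width 1, which upper-bounds the treewidth. Since G has at least one edge (e.g. 5–1), it is not an edgeless graph, so tw(G) ≥ 1. Combining the bounds, tw(G) = 1.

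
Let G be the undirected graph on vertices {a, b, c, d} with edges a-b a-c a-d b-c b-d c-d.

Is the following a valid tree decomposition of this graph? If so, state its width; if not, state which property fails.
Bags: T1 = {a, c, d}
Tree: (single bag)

A tree decomposition must satisfy three properties: every vertex lies in some bag; for every edge, both endpoints lie together in some bag; and for every vertex, the bags containing it form a connected subtree. Here vertex b appears in no bag, so the decomposition is invalid.

No — vertex b appears in no bag.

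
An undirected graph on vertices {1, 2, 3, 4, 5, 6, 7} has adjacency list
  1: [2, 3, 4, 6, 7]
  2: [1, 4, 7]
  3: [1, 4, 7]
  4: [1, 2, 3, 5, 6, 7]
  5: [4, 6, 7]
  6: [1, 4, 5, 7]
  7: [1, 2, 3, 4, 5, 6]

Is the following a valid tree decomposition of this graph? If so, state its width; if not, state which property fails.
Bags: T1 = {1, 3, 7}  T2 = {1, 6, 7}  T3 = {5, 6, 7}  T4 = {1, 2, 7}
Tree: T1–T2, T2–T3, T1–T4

A tree decomposition must satisfy three properties: every vertex lies in some bag; for every edge, both endpoints lie together in some bag; and for every vertex, the bags containing it form a connected subtree. Here vertex 4 appears in no bag, so the decomposition is invalid.

No — vertex 4 appears in no bag.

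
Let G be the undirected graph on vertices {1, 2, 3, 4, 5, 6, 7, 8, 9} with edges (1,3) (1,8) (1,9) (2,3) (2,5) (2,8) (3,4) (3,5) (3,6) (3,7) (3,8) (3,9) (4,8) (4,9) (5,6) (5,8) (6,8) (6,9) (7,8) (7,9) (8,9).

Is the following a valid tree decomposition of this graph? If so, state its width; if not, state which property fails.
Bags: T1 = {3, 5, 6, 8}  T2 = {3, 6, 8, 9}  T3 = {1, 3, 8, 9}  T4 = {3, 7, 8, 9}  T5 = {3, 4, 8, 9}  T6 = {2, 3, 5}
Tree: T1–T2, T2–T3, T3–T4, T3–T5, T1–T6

A tree decomposition must satisfy three properties: every vertex lies in some bag; for every edge, both endpoints lie together in some bag; and for every vertex, the bags containing it form a connected subtree. Here edge (8,2) lies in no bag, so the decomposition is invalid.

No — edge (8,2) lies in no bag.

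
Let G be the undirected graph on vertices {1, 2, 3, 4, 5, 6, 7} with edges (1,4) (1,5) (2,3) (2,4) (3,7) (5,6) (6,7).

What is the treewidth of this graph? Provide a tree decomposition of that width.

Treewidth 2.
Bags: B1 = {3, 6, 7}  B2 = {3, 5, 6}  B3 = {1, 3, 5}  B4 = {1, 3, 4}  B5 = {2, 3, 4}
Tree: B1–B2, B2–B3, B3–B4, B4–B5

The largest bag has 3 vertices, giving width 2; this decomposition certifies tw(G) ≤ 2. For the lower bound, G contains the cycle 3–7–6–5–1–4–2–3, so G is not a forest; only forests have treewidth ≤ 1, hence tw(G) ≥ 2. Combining the bounds, tw(G) = 2.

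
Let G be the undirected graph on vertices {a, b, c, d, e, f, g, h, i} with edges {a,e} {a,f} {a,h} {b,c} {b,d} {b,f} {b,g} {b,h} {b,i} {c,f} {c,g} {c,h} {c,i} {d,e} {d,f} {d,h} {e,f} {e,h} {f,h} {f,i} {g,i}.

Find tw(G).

3

A width-3 tree decomposition is:
Bags: B1 = {b, c, g, i}  B2 = {b, c, f, i}  B3 = {b, c, f, h}  B4 = {b, d, f, h}  B5 = {d, e, f, h}  B6 = {a, e, f, h}
Tree: B1–B2, B2–B3, B3–B4, B4–B5, B5–B6
Every bag has size at most 4, so the width is 4 − 1 = 3 and tw(G) ≤ 3. Conversely, {b, c, g, i} is a clique of size 4, and the vertices of any clique must share a bag in every tree decomposition; so some bag has ≥ 4 vertices and tw(G) ≥ 3. Hence tw(G) = 3 exactly.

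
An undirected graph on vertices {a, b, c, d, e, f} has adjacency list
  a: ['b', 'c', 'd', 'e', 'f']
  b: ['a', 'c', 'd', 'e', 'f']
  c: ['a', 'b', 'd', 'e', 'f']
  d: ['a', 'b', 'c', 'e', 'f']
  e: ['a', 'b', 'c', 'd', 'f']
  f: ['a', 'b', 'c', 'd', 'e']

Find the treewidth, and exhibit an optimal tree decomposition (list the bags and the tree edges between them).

With just one bag of size 6, the width is 6 − 1 = 5, so tw(G) ≤ 5. On the other hand G contains the 6-clique {a, b, c, d, e, f}. A clique must lie in a single bag of any decomposition, so no decomposition can have width below 5. Therefore the treewidth is 5.

Treewidth 5.
One optimal decomposition is:
Bags: B1 = {a, b, c, d, e, f}
Tree: (single bag)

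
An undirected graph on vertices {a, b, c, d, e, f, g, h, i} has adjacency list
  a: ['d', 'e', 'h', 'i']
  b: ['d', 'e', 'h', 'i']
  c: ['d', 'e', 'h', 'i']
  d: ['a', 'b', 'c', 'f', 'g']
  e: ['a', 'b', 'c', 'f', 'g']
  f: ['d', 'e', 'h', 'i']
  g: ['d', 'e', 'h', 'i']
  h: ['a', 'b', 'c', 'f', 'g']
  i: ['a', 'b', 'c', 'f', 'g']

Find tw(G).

A width-4 tree decomposition is:
Bags: B1 = {b, d, e, h, i}  B2 = {d, e, f, h, i}  B3 = {a, d, e, h, i}  B4 = {d, e, g, h, i}  B5 = {c, d, e, h, i}
Tree: B1–B2, B2–B3, B3–B4, B4–B5
Each bag holds 5 vertices, so the decomposition has width 4, which upper-bounds the treewidth. For the lower bound: the 5 vertex sets {b,e}, {f,h}, {a,i}, {d}, {g} are disjoint, each induces a connected subgraph, and every pair is joined by at least one edge of G. Contracting each set to a single vertex therefore yields K_{5} as a minor, and since treewidth is minor-monotone, tw(G) ≥ tw(K_{5}) = 4. Hence tw(G) = 4 exactly.

4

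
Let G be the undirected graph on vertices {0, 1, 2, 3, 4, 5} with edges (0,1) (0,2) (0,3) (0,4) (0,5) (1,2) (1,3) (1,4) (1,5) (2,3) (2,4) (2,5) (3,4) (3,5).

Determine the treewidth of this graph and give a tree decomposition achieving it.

Treewidth 4.
One such decomposition:
Bags: B1 = {0, 1, 2, 3, 4}  B2 = {0, 1, 2, 3, 5}
Tree: B1–B2

The largest bag has 5 vertices, giving width 4; this decomposition certifies tw(G) ≤ 4. For the lower bound, the 5 vertices {0, 1, 2, 3, 4} are pairwise adjacent, and any tree decomposition puts a clique entirely inside one bag — forcing width ≥ 4. The upper and lower bounds meet at 4, so that is the treewidth.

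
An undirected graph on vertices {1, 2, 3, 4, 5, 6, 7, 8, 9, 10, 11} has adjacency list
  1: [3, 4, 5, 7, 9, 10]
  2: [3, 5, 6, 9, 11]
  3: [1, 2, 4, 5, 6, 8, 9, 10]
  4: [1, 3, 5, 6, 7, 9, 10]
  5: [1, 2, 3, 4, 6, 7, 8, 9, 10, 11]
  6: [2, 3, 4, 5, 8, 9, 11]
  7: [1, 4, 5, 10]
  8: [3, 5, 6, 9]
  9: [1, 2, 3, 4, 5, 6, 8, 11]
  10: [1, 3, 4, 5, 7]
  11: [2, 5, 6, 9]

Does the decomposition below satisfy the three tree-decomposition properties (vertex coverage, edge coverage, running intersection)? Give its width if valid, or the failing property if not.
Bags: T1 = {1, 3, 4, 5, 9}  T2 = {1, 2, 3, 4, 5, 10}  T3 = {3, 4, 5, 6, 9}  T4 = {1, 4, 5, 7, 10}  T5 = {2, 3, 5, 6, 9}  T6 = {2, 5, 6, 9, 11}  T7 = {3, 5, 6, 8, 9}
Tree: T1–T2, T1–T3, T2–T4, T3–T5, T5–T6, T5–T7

No — bags containing vertex 2 are not connected in the tree.

A tree decomposition must satisfy three properties: every vertex lies in some bag; for every edge, both endpoints lie together in some bag; and for every vertex, the bags containing it form a connected subtree. Here bags containing vertex 2 are not connected in the tree, so the decomposition is invalid.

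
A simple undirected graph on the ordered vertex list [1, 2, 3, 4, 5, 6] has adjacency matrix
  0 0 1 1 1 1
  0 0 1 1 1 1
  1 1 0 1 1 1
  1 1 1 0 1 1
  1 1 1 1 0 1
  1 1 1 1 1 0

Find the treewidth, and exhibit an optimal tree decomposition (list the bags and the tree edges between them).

Treewidth 4.
Bags: B1 = {2, 3, 4, 5, 6}  B2 = {1, 3, 4, 5, 6}
Tree: B1–B2

Each bag holds 5 vertices, so the decomposition has width 4, which upper-bounds the treewidth. Conversely, {1, 3, 4, 5, 6} is a clique of size 5, and the vertices of any clique must share a bag in every tree decomposition; so some bag has ≥ 5 vertices and tw(G) ≥ 4. The upper and lower bounds meet at 4, so that is the treewidth.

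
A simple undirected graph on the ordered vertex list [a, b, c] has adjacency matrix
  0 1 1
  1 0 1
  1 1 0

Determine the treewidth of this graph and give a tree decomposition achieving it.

A single bag containing all 3 vertices is trivially a valid decomposition of width 2. For the lower bound, the 3 vertices {a, b, c} are pairwise adjacent, and any tree decomposition puts a clique entirely inside one bag — forcing width ≥ 2. Therefore the treewidth is 2.

Treewidth 2.
Bags: B1 = {a, b, c}
Tree: (single bag)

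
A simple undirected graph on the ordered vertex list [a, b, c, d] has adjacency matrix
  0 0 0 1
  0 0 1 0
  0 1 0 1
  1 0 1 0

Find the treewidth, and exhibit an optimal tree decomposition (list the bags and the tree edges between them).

The largest bag has 2 vertices, giving width 1; this decomposition certifies tw(G) ≤ 1. Since G has at least one edge (e.g. a–d), it is not an edgeless graph, so tw(G) ≥ 1. Therefore the treewidth is 1.

Treewidth 1.
One such decomposition:
Bags: B1 = {a, d}  B2 = {c, d}  B3 = {b, c}
Tree: B1–B2, B2–B3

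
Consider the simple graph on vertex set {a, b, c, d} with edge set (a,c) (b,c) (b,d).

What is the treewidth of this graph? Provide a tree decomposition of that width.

Treewidth 1.
One optimal decomposition is:
Bags: B1 = {a, c}  B2 = {b, c}  B3 = {b, d}
Tree: B1–B2, B2–B3

Every bag has size at most 2, so the width is 2 − 1 = 1 and tw(G) ≤ 1. Since G has at least one edge (e.g. a–c), it is not an edgeless graph, so tw(G) ≥ 1. Combining the bounds, tw(G) = 1.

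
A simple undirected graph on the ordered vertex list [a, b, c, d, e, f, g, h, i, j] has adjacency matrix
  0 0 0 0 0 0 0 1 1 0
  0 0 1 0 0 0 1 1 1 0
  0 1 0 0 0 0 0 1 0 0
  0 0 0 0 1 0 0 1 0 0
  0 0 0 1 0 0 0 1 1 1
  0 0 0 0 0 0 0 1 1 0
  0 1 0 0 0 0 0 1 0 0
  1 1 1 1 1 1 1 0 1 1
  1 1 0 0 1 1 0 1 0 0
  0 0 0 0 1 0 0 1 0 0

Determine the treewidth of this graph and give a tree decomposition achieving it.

Every bag has size at most 3, so the width is 3 − 1 = 2 and tw(G) ≤ 2. Conversely, {d, e, h} is a clique of size 3, and the vertices of any clique must share a bag in every tree decomposition; so some bag has ≥ 3 vertices and tw(G) ≥ 2. Combining the bounds, tw(G) = 2.

Treewidth 2.
Bags: B1 = {e, h, i}  B2 = {a, h, i}  B3 = {e, h, j}  B4 = {b, h, i}  B5 = {d, e, h}  B6 = {b, g, h}  B7 = {f, h, i}  B8 = {b, c, h}
Tree: B1–B2, B1–B3, B2–B4, B3–B5, B4–B6, B2–B7, B4–B8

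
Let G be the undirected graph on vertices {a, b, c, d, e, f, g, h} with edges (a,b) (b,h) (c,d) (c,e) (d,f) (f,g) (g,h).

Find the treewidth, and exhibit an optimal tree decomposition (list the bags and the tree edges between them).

Treewidth 1.
One such decomposition:
Bags: B1 = {a, b}  B2 = {b, h}  B3 = {g, h}  B4 = {f, g}  B5 = {d, f}  B6 = {c, d}  B7 = {c, e}
Tree: B1–B2, B2–B3, B3–B4, B4–B5, B5–B6, B6–B7

Each bag holds 2 vertices, so the decomposition has width 1, which upper-bounds the treewidth. Any graph with an edge has treewidth ≥ 1, and G has the edge a–b. The upper and lower bounds meet at 1, so that is the treewidth.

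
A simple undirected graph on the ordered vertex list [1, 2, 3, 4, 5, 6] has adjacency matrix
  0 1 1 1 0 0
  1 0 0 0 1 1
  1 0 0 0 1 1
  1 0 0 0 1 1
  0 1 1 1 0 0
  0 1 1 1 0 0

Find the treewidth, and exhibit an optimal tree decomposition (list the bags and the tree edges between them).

Every bag has size at most 4, so the width is 4 − 1 = 3 and tw(G) ≤ 3. For the lower bound: the 4 vertex sets {4,5}, {1,2}, {3}, {6} are disjoint, each induces a connected subgraph, and every pair is joined by at least one edge of G. Contracting each set to a single vertex therefore yields K_{4} as a minor, and since treewidth is minor-monotone, tw(G) ≥ tw(K_{4}) = 3. The upper and lower bounds meet at 3, so that is the treewidth.

Treewidth 3.
One such decomposition:
Bags: B1 = {2, 3, 4, 5}  B2 = {1, 2, 3, 4}  B3 = {2, 3, 4, 6}
Tree: B1–B2, B2–B3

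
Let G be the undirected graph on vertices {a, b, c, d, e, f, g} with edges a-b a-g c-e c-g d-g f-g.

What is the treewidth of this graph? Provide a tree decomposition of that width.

The largest bag has 2 vertices, giving width 1; this decomposition certifies tw(G) ≤ 1. Since G has at least one edge (e.g. a–g), it is not an edgeless graph, so tw(G) ≥ 1. Therefore the treewidth is 1.

Treewidth 1.
One optimal decomposition is:
Bags: B1 = {a, g}  B2 = {a, b}  B3 = {c, g}  B4 = {d, g}  B5 = {f, g}  B6 = {c, e}
Tree: B1–B2, B1–B3, B1–B4, B4–B5, B3–B6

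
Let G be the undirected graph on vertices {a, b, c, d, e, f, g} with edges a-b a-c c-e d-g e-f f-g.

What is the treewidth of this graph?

A width-1 tree decomposition is:
Bags: B1 = {a, b}  B2 = {a, c}  B3 = {c, e}  B4 = {e, f}  B5 = {f, g}  B6 = {d, g}
Tree: B1–B2, B2–B3, B3–B4, B4–B5, B5–B6
Every bag has size at most 2, so the width is 2 − 1 = 1 and tw(G) ≤ 1. Since G has at least one edge (e.g. b–a), it is not an edgeless graph, so tw(G) ≥ 1. Hence tw(G) = 1 exactly.

1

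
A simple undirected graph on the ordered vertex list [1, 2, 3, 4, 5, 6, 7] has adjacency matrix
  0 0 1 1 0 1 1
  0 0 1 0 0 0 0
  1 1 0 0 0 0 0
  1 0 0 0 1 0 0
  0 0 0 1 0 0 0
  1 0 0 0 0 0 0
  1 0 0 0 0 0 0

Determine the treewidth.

A width-1 tree decomposition is:
Bags: B1 = {1, 7}  B2 = {1, 4}  B3 = {1, 6}  B4 = {1, 3}  B5 = {4, 5}  B6 = {2, 3}
Tree: B1–B2, B2–B3, B2–B4, B2–B5, B4–B6
The largest bag has 2 vertices, giving width 1; this decomposition certifies tw(G) ≤ 1. Since G has at least one edge (e.g. 7–1), it is not an edgeless graph, so tw(G) ≥ 1. Hence tw(G) = 1 exactly.

1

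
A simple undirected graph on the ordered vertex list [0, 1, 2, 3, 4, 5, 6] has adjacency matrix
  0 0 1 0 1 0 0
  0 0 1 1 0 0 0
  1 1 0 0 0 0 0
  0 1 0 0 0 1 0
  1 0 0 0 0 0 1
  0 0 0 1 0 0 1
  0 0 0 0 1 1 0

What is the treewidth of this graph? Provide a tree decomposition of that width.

Treewidth 2.
One optimal decomposition is:
Bags: B1 = {1, 2, 3}  B2 = {0, 2, 3}  B3 = {0, 3, 4}  B4 = {3, 4, 6}  B5 = {3, 5, 6}
Tree: B1–B2, B2–B3, B3–B4, B4–B5

Every bag has size at most 3, so the width is 3 − 1 = 2 and tw(G) ≤ 2. For the lower bound, G contains the cycle 3–1–2–0–4–6–5–3, so G is not a forest; only forests have treewidth ≤ 1, hence tw(G) ≥ 2. The upper and lower bounds meet at 2, so that is the treewidth.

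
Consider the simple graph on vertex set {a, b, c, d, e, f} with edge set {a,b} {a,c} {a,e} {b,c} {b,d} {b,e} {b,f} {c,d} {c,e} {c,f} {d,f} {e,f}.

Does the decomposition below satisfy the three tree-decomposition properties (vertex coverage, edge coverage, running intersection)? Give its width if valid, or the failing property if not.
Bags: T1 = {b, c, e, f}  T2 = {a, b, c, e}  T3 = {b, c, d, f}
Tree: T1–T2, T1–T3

Yes; width 3.

Vertex coverage: the bags together contain {a, b, c, d, e, f}, the full vertex set. Edge coverage: each edge of G has both endpoints in at least one bag. Running intersection: for every vertex, the bags containing it form a connected subtree. All three properties hold, so this is a valid tree decomposition of width max|bag| − 1 = 3, and hence tw(G) ≤ 3.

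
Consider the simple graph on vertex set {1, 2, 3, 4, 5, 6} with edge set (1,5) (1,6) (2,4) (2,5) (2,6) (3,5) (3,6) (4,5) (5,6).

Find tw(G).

A width-2 tree decomposition is:
Bags: B1 = {1, 5, 6}  B2 = {2, 5, 6}  B3 = {3, 5, 6}  B4 = {2, 4, 5}
Tree: B1–B2, B2–B3, B2–B4
Each bag holds 3 vertices, so the decomposition has width 2, which upper-bounds the treewidth. For the lower bound, the 3 vertices {2, 4, 5} are pairwise adjacent, and any tree decomposition puts a clique entirely inside one bag — forcing width ≥ 2. Therefore the treewidth is 2.

2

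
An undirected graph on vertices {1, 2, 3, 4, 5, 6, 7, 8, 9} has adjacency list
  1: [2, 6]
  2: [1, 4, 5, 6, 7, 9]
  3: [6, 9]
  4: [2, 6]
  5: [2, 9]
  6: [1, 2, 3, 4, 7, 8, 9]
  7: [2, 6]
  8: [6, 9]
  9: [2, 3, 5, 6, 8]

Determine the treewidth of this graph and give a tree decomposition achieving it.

Treewidth 2.
One optimal decomposition is:
Bags: B1 = {2, 6, 9}  B2 = {2, 6, 7}  B3 = {6, 8, 9}  B4 = {3, 6, 9}  B5 = {2, 4, 6}  B6 = {2, 5, 9}  B7 = {1, 2, 6}
Tree: B1–B2, B1–B3, B3–B4, B2–B5, B1–B6, B5–B7

Every bag has size at most 3, so the width is 3 − 1 = 2 and tw(G) ≤ 2. Conversely, {2, 5, 9} is a clique of size 3, and the vertices of any clique must share a bag in every tree decomposition; so some bag has ≥ 3 vertices and tw(G) ≥ 2. Therefore the treewidth is 2.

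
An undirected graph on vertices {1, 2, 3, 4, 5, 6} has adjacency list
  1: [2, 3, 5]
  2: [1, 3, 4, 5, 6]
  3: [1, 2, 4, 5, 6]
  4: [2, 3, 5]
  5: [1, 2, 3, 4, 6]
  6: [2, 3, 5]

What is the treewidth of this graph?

A width-3 tree decomposition is:
Bags: B1 = {1, 2, 3, 5}  B2 = {2, 3, 5, 6}  B3 = {2, 3, 4, 5}
Tree: B1–B2, B2–B3
Each bag holds 4 vertices, so the decomposition has width 3, which upper-bounds the treewidth. For the lower bound, the 4 vertices {1, 2, 3, 5} are pairwise adjacent, and any tree decomposition puts a clique entirely inside one bag — forcing width ≥ 3. Hence tw(G) = 3 exactly.

3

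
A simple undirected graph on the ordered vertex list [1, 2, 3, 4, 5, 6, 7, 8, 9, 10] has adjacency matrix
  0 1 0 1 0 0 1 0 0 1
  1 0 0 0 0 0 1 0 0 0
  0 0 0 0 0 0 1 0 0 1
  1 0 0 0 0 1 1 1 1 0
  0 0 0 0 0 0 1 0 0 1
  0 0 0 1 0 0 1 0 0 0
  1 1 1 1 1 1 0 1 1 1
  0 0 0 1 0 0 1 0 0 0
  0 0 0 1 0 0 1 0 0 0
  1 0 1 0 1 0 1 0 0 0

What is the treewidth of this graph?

2

A width-2 tree decomposition is:
Bags: B1 = {1, 2, 7}  B2 = {1, 7, 10}  B3 = {5, 7, 10}  B4 = {1, 4, 7}  B5 = {4, 6, 7}  B6 = {4, 7, 8}  B7 = {3, 7, 10}  B8 = {4, 7, 9}
Tree: B1–B2, B2–B3, B1–B4, B4–B5, B5–B6, B3–B7, B6–B8
The largest bag has 3 vertices, giving width 2; this decomposition certifies tw(G) ≤ 2. On the other hand G contains the 3-clique {1, 2, 7}. A clique must lie in a single bag of any decomposition, so no decomposition can have width below 2. Combining the bounds, tw(G) = 2.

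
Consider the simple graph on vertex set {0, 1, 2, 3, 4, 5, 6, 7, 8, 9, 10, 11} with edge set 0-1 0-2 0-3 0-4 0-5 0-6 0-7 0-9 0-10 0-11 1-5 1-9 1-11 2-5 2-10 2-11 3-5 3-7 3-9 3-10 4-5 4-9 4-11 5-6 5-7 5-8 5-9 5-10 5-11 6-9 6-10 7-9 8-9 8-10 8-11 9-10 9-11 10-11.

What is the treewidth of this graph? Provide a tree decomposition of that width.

The largest bag has 5 vertices, giving width 4; this decomposition certifies tw(G) ≤ 4. For the lower bound, the 5 vertices {0, 1, 5, 9, 11} are pairwise adjacent, and any tree decomposition puts a clique entirely inside one bag — forcing width ≥ 4. Hence tw(G) = 4 exactly.

Treewidth 4.
Bags: B1 = {0, 1, 5, 9, 11}  B2 = {0, 5, 9, 10, 11}  B3 = {0, 3, 5, 9, 10}  B4 = {5, 8, 9, 10, 11}  B5 = {0, 3, 5, 7, 9}  B6 = {0, 5, 6, 9, 10}  B7 = {0, 4, 5, 9, 11}  B8 = {0, 2, 5, 10, 11}
Tree: B1–B2, B2–B3, B2–B4, B3–B5, B3–B6, B1–B7, B2–B8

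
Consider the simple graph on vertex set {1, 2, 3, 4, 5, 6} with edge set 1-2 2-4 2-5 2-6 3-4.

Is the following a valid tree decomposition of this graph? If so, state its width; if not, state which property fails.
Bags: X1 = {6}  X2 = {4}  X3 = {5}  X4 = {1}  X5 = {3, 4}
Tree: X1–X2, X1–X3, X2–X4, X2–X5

No — vertex 2 appears in no bag.

A tree decomposition must satisfy three properties: every vertex lies in some bag; for every edge, both endpoints lie together in some bag; and for every vertex, the bags containing it form a connected subtree. Here vertex 2 appears in no bag, so the decomposition is invalid.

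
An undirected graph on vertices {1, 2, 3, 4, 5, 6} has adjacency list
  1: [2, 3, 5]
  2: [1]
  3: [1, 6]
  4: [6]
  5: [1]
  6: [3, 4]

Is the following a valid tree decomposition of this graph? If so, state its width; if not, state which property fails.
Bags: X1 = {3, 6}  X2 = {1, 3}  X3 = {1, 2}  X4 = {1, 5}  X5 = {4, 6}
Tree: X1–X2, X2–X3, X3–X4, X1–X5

Yes; width 1.

Vertex coverage: the bags together contain {1, 2, 3, 4, 5, 6}, the full vertex set. Edge coverage: each edge of G has both endpoints in at least one bag. Running intersection: for every vertex, the bags containing it form a connected subtree. All three properties hold, so this is a valid tree decomposition of width max|bag| − 1 = 1, and hence tw(G) ≤ 1.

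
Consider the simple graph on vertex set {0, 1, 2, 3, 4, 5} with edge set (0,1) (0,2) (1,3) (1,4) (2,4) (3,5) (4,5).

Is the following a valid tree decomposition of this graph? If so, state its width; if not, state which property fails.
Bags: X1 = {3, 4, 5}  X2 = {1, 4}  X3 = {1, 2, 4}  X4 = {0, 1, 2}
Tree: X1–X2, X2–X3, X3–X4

A tree decomposition must satisfy three properties: every vertex lies in some bag; for every edge, both endpoints lie together in some bag; and for every vertex, the bags containing it form a connected subtree. Here edge (3,1) lies in no bag, so the decomposition is invalid.

No — edge (3,1) lies in no bag.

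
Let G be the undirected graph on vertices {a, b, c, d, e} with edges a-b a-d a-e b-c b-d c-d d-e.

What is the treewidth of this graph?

2

A width-2 tree decomposition is:
Bags: B1 = {a, b, d}  B2 = {b, c, d}  B3 = {a, d, e}
Tree: B1–B2, B1–B3
Every bag has size at most 3, so the width is 3 − 1 = 2 and tw(G) ≤ 2. On the other hand G contains the 3-clique {b, c, d}. A clique must lie in a single bag of any decomposition, so no decomposition can have width below 2. Therefore the treewidth is 2.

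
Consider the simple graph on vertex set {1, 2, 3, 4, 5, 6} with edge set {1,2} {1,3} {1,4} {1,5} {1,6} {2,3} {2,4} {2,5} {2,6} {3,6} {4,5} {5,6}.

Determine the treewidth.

A width-3 tree decomposition is:
Bags: B1 = {1, 2, 3, 6}  B2 = {1, 2, 5, 6}  B3 = {1, 2, 4, 5}
Tree: B1–B2, B2–B3
The largest bag has 4 vertices, giving width 3; this decomposition certifies tw(G) ≤ 3. Conversely, {1, 2, 3, 6} is a clique of size 4, and the vertices of any clique must share a bag in every tree decomposition; so some bag has ≥ 4 vertices and tw(G) ≥ 3. Combining the bounds, tw(G) = 3.

3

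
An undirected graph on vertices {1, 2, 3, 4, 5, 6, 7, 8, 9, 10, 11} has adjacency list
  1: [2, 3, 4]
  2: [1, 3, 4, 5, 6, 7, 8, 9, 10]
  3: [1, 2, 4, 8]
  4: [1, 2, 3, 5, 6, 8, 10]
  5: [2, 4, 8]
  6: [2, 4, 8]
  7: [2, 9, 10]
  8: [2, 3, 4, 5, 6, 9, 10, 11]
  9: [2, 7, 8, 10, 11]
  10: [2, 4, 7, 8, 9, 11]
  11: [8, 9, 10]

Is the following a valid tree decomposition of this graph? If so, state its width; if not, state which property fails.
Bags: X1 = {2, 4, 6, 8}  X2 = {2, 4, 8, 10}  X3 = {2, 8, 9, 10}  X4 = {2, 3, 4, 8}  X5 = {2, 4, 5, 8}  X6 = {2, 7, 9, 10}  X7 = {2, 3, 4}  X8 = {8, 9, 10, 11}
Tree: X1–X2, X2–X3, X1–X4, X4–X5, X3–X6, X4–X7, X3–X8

No — vertex 1 appears in no bag.

A tree decomposition must satisfy three properties: every vertex lies in some bag; for every edge, both endpoints lie together in some bag; and for every vertex, the bags containing it form a connected subtree. Here vertex 1 appears in no bag, so the decomposition is invalid.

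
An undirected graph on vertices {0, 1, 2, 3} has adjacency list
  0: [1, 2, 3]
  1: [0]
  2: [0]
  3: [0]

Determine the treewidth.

A width-1 tree decomposition is:
Bags: B1 = {0, 2}  B2 = {0, 3}  B3 = {0, 1}
Tree: B1–B2, B2–B3
Every bag has size at most 2, so the width is 2 − 1 = 1 and tw(G) ≤ 1. Any graph with an edge has treewidth ≥ 1, and G has the edge 2–0. Combining the bounds, tw(G) = 1.

1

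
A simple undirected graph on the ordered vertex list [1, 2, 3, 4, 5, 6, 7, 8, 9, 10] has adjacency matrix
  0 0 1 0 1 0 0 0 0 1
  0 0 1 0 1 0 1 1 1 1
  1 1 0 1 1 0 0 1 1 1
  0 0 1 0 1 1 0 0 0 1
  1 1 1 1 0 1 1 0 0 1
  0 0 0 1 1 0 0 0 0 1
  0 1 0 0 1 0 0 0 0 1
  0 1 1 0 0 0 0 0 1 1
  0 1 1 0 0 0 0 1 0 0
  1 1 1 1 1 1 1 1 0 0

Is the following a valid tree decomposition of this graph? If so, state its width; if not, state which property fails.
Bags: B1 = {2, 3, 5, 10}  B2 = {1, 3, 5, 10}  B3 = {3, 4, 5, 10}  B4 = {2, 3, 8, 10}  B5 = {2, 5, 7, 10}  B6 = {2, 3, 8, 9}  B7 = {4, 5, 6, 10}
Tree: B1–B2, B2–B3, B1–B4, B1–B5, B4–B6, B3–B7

Every vertex of G appears in some bag (union = {1, 2, 3, 4, 5, 6, 7, 8, 9, 10}); every edge is covered by a bag; and for each vertex v the set of bags containing v is connected in the bag tree. The decomposition is therefore valid. The largest bag has 4 vertices, so the width is 3.

Yes; width 3.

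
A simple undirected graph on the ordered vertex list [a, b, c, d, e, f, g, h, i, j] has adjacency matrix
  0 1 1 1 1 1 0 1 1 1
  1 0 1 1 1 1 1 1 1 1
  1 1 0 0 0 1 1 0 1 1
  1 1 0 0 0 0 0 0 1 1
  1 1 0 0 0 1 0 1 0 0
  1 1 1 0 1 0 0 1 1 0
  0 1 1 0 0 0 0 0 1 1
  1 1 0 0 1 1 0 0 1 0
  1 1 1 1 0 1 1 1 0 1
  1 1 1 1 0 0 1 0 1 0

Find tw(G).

A width-4 tree decomposition is:
Bags: B1 = {a, b, f, h, i}  B2 = {a, b, c, f, i}  B3 = {a, b, c, i, j}  B4 = {b, c, g, i, j}  B5 = {a, b, d, i, j}  B6 = {a, b, e, f, h}
Tree: B1–B2, B2–B3, B3–B4, B3–B5, B1–B6
The largest bag has 5 vertices, giving width 4; this decomposition certifies tw(G) ≤ 4. Conversely, {a, b, e, f, h} is a clique of size 5, and the vertices of any clique must share a bag in every tree decomposition; so some bag has ≥ 5 vertices and tw(G) ≥ 4. The upper and lower bounds meet at 4, so that is the treewidth.

4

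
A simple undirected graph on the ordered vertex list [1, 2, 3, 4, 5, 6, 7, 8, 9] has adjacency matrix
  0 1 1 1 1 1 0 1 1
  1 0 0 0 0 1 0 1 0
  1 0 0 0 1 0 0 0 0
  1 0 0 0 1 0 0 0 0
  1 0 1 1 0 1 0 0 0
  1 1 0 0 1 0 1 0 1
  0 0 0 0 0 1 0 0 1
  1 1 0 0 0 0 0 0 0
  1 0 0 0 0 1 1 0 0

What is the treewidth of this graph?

2

A width-2 tree decomposition is:
Bags: B1 = {1, 6, 9}  B2 = {1, 5, 6}  B3 = {1, 2, 6}  B4 = {1, 3, 5}  B5 = {1, 2, 8}  B6 = {6, 7, 9}  B7 = {1, 4, 5}
Tree: B1–B2, B2–B3, B2–B4, B3–B5, B1–B6, B2–B7
Every bag has size at most 3, so the width is 3 − 1 = 2 and tw(G) ≤ 2. For the lower bound, the 3 vertices {1, 2, 8} are pairwise adjacent, and any tree decomposition puts a clique entirely inside one bag — forcing width ≥ 2. Combining the bounds, tw(G) = 2.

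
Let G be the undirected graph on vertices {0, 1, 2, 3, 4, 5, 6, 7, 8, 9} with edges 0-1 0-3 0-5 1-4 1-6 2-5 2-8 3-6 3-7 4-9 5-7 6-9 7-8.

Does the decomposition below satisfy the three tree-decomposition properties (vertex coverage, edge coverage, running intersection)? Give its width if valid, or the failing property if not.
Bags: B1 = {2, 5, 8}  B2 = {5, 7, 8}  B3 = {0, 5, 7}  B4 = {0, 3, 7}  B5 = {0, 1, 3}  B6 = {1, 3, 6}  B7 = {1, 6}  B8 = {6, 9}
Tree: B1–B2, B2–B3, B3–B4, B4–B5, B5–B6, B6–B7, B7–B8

No — vertex 4 appears in no bag.

A tree decomposition must satisfy three properties: every vertex lies in some bag; for every edge, both endpoints lie together in some bag; and for every vertex, the bags containing it form a connected subtree. Here vertex 4 appears in no bag, so the decomposition is invalid.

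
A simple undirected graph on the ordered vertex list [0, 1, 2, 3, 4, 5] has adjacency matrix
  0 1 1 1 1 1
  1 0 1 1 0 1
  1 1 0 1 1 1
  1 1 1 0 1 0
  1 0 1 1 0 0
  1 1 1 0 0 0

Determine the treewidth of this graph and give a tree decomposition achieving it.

Every bag has size at most 4, so the width is 4 − 1 = 3 and tw(G) ≤ 3. On the other hand G contains the 4-clique {0, 1, 2, 3}. A clique must lie in a single bag of any decomposition, so no decomposition can have width below 3. Therefore the treewidth is 3.

Treewidth 3.
One such decomposition:
Bags: B1 = {0, 2, 3, 4}  B2 = {0, 1, 2, 3}  B3 = {0, 1, 2, 5}
Tree: B1–B2, B2–B3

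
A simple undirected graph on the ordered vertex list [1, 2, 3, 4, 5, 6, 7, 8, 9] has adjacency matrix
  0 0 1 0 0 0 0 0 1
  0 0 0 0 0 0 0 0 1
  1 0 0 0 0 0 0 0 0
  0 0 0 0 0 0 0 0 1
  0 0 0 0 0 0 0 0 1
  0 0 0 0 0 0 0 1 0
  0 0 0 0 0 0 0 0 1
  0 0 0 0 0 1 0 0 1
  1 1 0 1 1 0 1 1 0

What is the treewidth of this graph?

1

A width-1 tree decomposition is:
Bags: B1 = {8, 9}  B2 = {2, 9}  B3 = {1, 9}  B4 = {4, 9}  B5 = {5, 9}  B6 = {7, 9}  B7 = {1, 3}  B8 = {6, 8}
Tree: B1–B2, B2–B3, B3–B4, B4–B5, B5–B6, B3–B7, B1–B8
The largest bag has 2 vertices, giving width 1; this decomposition certifies tw(G) ≤ 1. G has an edge, so its treewidth is at least 1. Hence tw(G) = 1 exactly.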